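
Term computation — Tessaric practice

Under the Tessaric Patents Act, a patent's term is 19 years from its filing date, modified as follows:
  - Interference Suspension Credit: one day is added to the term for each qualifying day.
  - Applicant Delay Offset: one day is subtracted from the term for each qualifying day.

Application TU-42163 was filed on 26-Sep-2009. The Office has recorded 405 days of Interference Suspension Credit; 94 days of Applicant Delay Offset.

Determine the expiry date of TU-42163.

2029-08-03

Base term: filing date + 19 years → 26 September 2028.
Interference Suspension Credit: +405 days → 5 November 2029.
Applicant Delay Offset: −94 days → 3 August 2029.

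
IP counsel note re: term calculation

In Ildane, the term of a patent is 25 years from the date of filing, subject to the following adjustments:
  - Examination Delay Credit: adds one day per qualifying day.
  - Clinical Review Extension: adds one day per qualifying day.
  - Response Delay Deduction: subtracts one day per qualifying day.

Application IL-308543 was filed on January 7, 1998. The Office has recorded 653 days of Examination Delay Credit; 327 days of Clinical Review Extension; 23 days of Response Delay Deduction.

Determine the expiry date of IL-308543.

August 21, 2025

Base term: filing date + 25 years → 7 January 2023.
Examination Delay Credit: +653 days → 21 October 2024.
Clinical Review Extension: +327 days → 13 September 2025.
Response Delay Deduction: −23 days → 21 August 2025.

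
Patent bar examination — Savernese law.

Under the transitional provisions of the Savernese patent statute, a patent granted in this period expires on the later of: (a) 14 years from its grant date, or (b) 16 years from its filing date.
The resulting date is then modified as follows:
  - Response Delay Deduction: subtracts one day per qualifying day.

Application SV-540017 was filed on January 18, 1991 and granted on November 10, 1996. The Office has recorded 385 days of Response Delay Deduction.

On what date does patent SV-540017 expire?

2009-10-21

(a) grant + 14 years → 10 November 2010.
(b) filing + 16 years → 18 January 2007.
Later of the two: 10 November 2010.
Response Delay Deduction: −385 days → 21 October 2009.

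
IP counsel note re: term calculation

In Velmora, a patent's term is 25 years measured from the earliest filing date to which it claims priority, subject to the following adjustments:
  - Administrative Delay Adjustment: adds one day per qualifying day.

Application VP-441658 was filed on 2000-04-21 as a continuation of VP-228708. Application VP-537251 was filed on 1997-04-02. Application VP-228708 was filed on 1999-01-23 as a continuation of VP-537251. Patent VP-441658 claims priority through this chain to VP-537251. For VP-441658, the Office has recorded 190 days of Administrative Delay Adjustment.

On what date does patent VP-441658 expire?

Earliest priority filing: 2 April 1997.
Base term: 2 April 1997 + 25 years → 2 April 2022.
Administrative Delay Adjustment: +190 days → 9 October 2022.

October 9, 2022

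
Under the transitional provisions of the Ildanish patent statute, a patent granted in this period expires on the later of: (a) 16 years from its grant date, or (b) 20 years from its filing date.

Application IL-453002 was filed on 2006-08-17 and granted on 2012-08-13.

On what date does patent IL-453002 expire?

(a) grant + 16 years → 13 August 2028.
(b) filing + 20 years → 17 August 2026.
Later of the two: 13 August 2028.

2028-08-13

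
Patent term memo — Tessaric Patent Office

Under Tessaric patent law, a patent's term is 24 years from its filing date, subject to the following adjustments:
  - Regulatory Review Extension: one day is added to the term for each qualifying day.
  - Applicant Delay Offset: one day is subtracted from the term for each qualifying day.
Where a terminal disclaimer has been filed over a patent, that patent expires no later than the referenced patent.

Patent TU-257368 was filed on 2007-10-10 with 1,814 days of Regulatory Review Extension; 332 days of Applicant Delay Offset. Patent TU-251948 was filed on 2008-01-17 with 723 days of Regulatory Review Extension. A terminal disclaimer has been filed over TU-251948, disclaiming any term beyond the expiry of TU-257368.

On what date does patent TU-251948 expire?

2034-01-09

Natural term of TU-251948:
  Base: filing + 24 years → 17 January 2032.
  Regulatory Review Extension: +723 days → 9 January 2034.
Expiry of referenced patent TU-257368:
  Base: filing + 24 years → 10 October 2031.
  Regulatory Review Extension: +1814 days → 27 September 2036.
  Applicant Delay Offset: −332 days → 31 October 2035.
Terminal disclaimer: TU-251948 expires on the earlier of 9 January 2034 and 31 October 2035.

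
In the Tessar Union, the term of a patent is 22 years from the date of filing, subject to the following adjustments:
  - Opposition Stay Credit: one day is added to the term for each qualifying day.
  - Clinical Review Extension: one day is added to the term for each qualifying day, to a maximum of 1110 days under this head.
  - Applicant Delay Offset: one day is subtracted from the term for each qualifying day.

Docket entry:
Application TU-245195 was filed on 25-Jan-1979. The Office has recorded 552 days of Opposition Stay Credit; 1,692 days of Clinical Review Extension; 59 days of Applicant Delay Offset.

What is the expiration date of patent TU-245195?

June 16, 2005

Base term: filing date + 22 years → 25 January 2001.
Opposition Stay Credit: +552 days → 31 July 2002.
Clinical Review Extension: 1692 days claimed exceeds the 1110-day cap, so +1110 days → 14 August 2005.
Applicant Delay Offset: −59 days → 16 June 2005.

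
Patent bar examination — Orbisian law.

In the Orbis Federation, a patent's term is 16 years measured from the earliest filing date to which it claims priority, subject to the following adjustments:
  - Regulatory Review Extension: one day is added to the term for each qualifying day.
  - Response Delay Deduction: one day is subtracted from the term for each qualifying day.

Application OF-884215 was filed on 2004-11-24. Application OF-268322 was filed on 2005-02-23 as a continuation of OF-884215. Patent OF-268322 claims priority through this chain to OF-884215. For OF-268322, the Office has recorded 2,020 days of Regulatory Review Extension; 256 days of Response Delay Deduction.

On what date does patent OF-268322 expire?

2025-09-23

Earliest priority filing: 24 November 2004.
Base term: 24 November 2004 + 16 years → 24 November 2020.
Regulatory Review Extension: +2020 days → 6 June 2026.
Response Delay Deduction: −256 days → 23 September 2025.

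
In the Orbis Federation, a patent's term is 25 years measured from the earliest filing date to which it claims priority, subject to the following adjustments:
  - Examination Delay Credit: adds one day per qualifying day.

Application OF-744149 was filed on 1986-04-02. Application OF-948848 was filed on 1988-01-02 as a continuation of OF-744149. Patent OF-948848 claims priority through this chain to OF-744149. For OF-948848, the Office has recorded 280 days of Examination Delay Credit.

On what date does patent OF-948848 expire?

January 7, 2012

Earliest priority filing: 2 April 1986.
Base term: 2 April 1986 + 25 years → 2 April 2011.
Examination Delay Credit: +280 days → 7 January 2012.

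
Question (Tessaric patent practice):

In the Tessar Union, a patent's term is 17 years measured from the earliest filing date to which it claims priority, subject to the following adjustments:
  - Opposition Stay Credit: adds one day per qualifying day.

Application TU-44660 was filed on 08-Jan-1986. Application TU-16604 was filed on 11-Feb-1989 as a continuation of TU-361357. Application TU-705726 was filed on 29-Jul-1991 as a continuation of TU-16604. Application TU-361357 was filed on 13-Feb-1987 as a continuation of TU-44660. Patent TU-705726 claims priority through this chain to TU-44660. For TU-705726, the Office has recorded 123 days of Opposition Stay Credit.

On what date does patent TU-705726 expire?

May 11, 2003

Earliest priority filing: 8 January 1986.
Base term: 8 January 1986 + 17 years → 8 January 2003.
Opposition Stay Credit: +123 days → 11 May 2003.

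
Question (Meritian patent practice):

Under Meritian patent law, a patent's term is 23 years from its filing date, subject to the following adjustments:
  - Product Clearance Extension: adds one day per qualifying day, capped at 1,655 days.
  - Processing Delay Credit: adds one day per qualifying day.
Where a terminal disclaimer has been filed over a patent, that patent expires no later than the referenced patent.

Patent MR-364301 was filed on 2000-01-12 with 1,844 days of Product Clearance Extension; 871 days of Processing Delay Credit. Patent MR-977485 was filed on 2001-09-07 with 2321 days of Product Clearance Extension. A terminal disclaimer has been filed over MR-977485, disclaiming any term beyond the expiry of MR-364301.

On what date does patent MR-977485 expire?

Natural term of MR-977485:
  Base: filing + 23 years → 7 September 2024.
  Product Clearance Extension: 2321 days claimed exceeds the 1655-day cap, so +1655 days → 20 March 2029.
Expiry of referenced patent MR-364301:
  Base: filing + 23 years → 12 January 2023.
  Product Clearance Extension: 1844 days claimed exceeds the 1655-day cap, so +1655 days → 25 July 2027.
  Processing Delay Credit: +871 days → 12 December 2029.
Terminal disclaimer: MR-977485 expires on the earlier of 20 March 2029 and 12 December 2029.

March 20, 2029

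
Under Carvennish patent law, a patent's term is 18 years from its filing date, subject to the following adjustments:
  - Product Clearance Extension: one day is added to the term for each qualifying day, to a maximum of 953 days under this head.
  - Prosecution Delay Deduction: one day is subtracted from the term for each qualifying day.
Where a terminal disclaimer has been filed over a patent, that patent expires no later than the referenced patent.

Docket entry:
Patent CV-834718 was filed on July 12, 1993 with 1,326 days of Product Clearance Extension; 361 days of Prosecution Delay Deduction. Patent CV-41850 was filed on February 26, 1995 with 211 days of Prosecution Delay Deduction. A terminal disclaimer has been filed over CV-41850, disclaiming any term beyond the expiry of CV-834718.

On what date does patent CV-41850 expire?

Natural term of CV-41850:
  Base: filing + 18 years → 26 February 2013.
  Prosecution Delay Deduction: −211 days → 30 July 2012.
Expiry of referenced patent CV-834718:
  Base: filing + 18 years → 12 July 2011.
  Product Clearance Extension: 1326 days claimed exceeds the 953-day cap, so +953 days → 19 February 2014.
  Prosecution Delay Deduction: −361 days → 23 February 2013.
Terminal disclaimer: CV-41850 expires on the earlier of 30 July 2012 and 23 February 2013.

July 30, 2012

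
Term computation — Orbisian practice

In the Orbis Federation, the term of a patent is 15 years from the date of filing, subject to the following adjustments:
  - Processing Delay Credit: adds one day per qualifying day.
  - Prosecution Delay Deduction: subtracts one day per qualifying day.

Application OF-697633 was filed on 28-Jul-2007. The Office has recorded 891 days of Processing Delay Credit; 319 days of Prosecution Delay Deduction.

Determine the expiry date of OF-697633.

2024-02-20

Base term: filing date + 15 years → 28 July 2022.
Processing Delay Credit: +891 days → 4 January 2025.
Prosecution Delay Deduction: −319 days → 20 February 2024.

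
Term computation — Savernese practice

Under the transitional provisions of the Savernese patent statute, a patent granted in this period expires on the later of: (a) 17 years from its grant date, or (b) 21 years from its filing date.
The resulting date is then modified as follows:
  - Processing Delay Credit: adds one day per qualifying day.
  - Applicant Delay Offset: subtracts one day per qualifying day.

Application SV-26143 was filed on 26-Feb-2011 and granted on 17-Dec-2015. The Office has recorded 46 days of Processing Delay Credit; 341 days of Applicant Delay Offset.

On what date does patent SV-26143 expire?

February 26, 2032

(a) grant + 17 years → 17 December 2032.
(b) filing + 21 years → 26 February 2032.
Later of the two: 17 December 2032.
Processing Delay Credit: +46 days → 1 February 2033.
Applicant Delay Offset: −341 days → 26 February 2032.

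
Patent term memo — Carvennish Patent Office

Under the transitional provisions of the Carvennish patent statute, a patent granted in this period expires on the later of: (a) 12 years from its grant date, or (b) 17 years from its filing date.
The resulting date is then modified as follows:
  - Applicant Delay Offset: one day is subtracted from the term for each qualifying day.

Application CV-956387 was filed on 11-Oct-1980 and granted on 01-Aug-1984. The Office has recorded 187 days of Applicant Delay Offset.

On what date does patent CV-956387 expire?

(a) grant + 12 years → 1 August 1996.
(b) filing + 17 years → 11 October 1997.
Later of the two: 11 October 1997.
Applicant Delay Offset: −187 days → 7 April 1997.

April 7, 1997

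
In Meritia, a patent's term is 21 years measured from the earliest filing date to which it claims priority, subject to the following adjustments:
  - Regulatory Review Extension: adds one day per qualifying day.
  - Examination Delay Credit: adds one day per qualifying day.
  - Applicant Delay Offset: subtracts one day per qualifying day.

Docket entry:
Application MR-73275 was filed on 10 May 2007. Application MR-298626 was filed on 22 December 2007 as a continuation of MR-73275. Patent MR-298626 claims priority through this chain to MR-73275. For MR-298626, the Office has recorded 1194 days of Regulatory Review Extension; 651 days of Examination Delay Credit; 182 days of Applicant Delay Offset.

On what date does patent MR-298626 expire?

2032-11-28

Earliest priority filing: 10 May 2007.
Base term: 10 May 2007 + 21 years → 10 May 2028.
Regulatory Review Extension: +1194 days → 17 August 2031.
Examination Delay Credit: +651 days → 29 May 2033.
Applicant Delay Offset: −182 days → 28 November 2032.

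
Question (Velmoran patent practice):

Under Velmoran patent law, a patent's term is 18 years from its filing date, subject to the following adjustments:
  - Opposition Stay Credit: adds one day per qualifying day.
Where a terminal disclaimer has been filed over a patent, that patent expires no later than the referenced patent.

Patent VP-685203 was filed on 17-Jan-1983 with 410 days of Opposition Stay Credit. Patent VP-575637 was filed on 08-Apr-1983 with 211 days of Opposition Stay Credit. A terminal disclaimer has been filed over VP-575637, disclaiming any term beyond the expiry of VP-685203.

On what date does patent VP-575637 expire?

Natural term of VP-575637:
  Base: filing + 18 years → 8 April 2001.
  Opposition Stay Credit: +211 days → 5 November 2001.
Expiry of referenced patent VP-685203:
  Base: filing + 18 years → 17 January 2001.
  Opposition Stay Credit: +410 days → 3 March 2002.
Terminal disclaimer: VP-575637 expires on the earlier of 5 November 2001 and 3 March 2002.

2001-11-05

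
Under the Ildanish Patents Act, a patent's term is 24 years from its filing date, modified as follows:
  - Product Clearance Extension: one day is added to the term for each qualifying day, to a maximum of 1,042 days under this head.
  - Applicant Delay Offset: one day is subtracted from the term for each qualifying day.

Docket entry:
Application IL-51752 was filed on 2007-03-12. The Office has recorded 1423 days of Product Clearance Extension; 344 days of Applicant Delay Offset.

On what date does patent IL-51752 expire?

Base term: filing date + 24 years → 12 March 2031.
Product Clearance Extension: 1423 days claimed exceeds the 1042-day cap, so +1042 days → 17 January 2034.
Applicant Delay Offset: −344 days → 7 February 2033.

February 7, 2033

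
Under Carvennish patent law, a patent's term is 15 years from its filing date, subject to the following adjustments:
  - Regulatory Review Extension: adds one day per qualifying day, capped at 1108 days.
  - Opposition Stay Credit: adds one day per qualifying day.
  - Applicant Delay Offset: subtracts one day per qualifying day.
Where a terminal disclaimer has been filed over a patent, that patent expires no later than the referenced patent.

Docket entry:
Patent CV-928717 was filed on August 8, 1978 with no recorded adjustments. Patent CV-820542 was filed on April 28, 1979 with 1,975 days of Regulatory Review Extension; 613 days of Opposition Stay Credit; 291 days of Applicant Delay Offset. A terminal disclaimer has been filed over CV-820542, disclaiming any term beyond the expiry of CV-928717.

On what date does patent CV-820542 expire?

August 8, 1993

Natural term of CV-820542:
  Base: filing + 15 years → 28 April 1994.
  Regulatory Review Extension: 1975 days claimed exceeds the 1108-day cap, so +1108 days → 10 May 1997.
  Opposition Stay Credit: +613 days → 13 January 1999.
  Applicant Delay Offset: −291 days → 28 March 1998.
Expiry of referenced patent CV-928717:
  Base: filing + 15 years → 8 August 1993.
Terminal disclaimer: CV-820542 expires on the earlier of 28 March 1998 and 8 August 1993.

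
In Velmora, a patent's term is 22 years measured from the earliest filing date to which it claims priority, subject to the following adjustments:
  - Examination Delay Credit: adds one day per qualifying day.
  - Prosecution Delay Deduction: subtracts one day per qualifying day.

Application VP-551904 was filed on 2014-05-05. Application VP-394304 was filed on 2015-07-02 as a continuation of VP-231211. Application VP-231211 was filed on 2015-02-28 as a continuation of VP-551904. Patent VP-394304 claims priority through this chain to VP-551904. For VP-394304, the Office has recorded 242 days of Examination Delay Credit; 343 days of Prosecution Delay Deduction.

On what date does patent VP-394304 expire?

Earliest priority filing: 5 May 2014.
Base term: 5 May 2014 + 22 years → 5 May 2036.
Examination Delay Credit: +242 days → 2 January 2037.
Prosecution Delay Deduction: −343 days → 25 January 2036.

January 25, 2036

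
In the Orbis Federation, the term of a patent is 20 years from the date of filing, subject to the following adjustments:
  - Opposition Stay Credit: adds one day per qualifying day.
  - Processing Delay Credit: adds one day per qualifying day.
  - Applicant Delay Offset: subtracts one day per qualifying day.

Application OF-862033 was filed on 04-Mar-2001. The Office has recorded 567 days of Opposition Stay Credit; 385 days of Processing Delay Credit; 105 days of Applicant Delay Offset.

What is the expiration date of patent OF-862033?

Base term: filing date + 20 years → 4 March 2021.
Opposition Stay Credit: +567 days → 22 September 2022.
Processing Delay Credit: +385 days → 12 October 2023.
Applicant Delay Offset: −105 days → 29 June 2023.

2023-06-29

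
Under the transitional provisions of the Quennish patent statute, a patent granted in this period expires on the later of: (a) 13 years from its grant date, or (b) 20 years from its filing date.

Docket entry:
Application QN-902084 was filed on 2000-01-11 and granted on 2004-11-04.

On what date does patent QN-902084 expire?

(a) grant + 13 years → 4 November 2017.
(b) filing + 20 years → 11 January 2020.
Later of the two: 11 January 2020.

2020-01-11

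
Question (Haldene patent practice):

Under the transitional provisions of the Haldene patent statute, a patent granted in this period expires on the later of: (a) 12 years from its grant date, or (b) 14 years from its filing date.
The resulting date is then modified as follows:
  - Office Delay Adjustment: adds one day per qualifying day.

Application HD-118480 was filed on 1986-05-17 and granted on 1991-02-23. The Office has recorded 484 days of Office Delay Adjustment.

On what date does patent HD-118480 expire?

(a) grant + 12 years → 23 February 2003.
(b) filing + 14 years → 17 May 2000.
Later of the two: 23 February 2003.
Office Delay Adjustment: +484 days → 21 June 2004.

June 21, 2004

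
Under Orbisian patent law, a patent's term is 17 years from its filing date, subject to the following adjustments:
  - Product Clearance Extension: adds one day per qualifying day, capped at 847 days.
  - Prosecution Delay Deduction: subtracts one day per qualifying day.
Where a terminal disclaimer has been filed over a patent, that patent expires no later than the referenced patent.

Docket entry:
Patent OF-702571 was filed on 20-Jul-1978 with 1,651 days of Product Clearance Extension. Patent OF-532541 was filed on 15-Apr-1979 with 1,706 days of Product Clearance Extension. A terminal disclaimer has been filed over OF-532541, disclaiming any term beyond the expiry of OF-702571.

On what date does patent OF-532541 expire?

1997-11-13

Natural term of OF-532541:
  Base: filing + 17 years → 15 April 1996.
  Product Clearance Extension: 1706 days claimed exceeds the 847-day cap, so +847 days → 10 August 1998.
Expiry of referenced patent OF-702571:
  Base: filing + 17 years → 20 July 1995.
  Product Clearance Extension: 1651 days claimed exceeds the 847-day cap, so +847 days → 13 November 1997.
Terminal disclaimer: OF-532541 expires on the earlier of 10 August 1998 and 13 November 1997.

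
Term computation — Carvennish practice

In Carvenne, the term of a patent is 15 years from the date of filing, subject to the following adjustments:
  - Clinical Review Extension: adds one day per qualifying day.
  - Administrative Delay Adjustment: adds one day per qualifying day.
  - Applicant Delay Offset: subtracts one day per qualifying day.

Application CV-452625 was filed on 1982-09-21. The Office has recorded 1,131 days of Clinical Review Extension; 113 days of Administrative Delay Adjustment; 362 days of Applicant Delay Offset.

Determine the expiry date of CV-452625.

February 20, 2000

Base term: filing date + 15 years → 21 September 1997.
Clinical Review Extension: +1131 days → 26 October 2000.
Administrative Delay Adjustment: +113 days → 16 February 2001.
Applicant Delay Offset: −362 days → 20 February 2000.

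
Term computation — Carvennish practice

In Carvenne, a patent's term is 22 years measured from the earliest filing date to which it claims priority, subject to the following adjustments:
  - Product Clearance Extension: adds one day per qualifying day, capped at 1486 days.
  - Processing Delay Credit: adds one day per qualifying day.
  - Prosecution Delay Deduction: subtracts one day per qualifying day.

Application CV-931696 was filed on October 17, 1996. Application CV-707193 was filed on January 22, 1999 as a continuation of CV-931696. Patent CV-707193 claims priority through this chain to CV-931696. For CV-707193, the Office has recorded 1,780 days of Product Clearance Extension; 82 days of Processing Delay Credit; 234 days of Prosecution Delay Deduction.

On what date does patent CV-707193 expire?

Earliest priority filing: 17 October 1996.
Base term: 17 October 1996 + 22 years → 17 October 2018.
Product Clearance Extension: 1780 days claimed exceeds the 1486-day cap, so +1486 days → 11 November 2022.
Processing Delay Credit: +82 days → 1 February 2023.
Prosecution Delay Deduction: −234 days → 12 June 2022.

2022-06-12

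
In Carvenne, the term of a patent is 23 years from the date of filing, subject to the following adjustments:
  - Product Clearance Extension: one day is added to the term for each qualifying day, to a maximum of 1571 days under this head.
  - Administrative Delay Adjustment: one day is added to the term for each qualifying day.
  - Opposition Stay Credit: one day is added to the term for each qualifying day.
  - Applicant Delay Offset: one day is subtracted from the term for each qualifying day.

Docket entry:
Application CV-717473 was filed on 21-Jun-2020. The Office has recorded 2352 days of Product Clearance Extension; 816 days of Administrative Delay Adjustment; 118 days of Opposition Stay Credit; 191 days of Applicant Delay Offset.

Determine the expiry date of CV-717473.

October 21, 2049

Base term: filing date + 23 years → 21 June 2043.
Product Clearance Extension: 2352 days claimed exceeds the 1571-day cap, so +1571 days → 9 October 2047.
Administrative Delay Adjustment: +816 days → 2 January 2050.
Opposition Stay Credit: +118 days → 30 April 2050.
Applicant Delay Offset: −191 days → 21 October 2049.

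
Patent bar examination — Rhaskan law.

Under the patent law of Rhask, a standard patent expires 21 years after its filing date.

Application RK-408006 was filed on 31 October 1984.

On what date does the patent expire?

Filing date + 21 years → 31 October 2005.

2005-10-31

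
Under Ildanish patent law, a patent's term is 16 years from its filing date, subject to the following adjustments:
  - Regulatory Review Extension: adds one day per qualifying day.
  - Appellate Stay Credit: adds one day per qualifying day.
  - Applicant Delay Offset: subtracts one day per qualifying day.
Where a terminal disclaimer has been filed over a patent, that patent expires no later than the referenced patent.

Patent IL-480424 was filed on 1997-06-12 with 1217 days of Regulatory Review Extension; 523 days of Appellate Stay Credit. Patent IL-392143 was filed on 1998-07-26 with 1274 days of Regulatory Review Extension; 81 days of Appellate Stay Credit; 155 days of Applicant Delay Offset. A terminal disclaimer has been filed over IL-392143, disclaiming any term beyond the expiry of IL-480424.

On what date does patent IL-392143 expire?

November 7, 2017

Natural term of IL-392143:
  Base: filing + 16 years → 26 July 2014.
  Regulatory Review Extension: +1274 days → 20 January 2018.
  Appellate Stay Credit: +81 days → 11 April 2018.
  Applicant Delay Offset: −155 days → 7 November 2017.
Expiry of referenced patent IL-480424:
  Base: filing + 16 years → 12 June 2013.
  Regulatory Review Extension: +1217 days → 11 October 2016.
  Appellate Stay Credit: +523 days → 18 March 2018.
Terminal disclaimer: IL-392143 expires on the earlier of 7 November 2017 and 18 March 2018.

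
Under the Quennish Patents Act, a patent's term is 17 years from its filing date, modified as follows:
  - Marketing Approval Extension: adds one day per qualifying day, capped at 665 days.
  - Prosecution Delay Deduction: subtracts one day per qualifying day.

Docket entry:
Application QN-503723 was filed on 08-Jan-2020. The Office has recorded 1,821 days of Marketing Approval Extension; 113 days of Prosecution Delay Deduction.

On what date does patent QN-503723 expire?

2038-07-14

Base term: filing date + 17 years → 8 January 2037.
Marketing Approval Extension: 1821 days claimed exceeds the 665-day cap, so +665 days → 4 November 2038.
Prosecution Delay Deduction: −113 days → 14 July 2038.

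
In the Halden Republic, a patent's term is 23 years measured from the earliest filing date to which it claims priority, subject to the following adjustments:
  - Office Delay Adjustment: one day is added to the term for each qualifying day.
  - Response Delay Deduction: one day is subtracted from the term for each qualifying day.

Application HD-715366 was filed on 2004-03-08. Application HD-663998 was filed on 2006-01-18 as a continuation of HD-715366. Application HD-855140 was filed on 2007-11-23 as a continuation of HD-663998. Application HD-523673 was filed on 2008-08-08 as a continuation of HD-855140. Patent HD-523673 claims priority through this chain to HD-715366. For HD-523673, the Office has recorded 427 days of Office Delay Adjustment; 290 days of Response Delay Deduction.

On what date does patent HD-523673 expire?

Earliest priority filing: 8 March 2004.
Base term: 8 March 2004 + 23 years → 8 March 2027.
Office Delay Adjustment: +427 days → 8 May 2028.
Response Delay Deduction: −290 days → 23 July 2027.

2027-07-23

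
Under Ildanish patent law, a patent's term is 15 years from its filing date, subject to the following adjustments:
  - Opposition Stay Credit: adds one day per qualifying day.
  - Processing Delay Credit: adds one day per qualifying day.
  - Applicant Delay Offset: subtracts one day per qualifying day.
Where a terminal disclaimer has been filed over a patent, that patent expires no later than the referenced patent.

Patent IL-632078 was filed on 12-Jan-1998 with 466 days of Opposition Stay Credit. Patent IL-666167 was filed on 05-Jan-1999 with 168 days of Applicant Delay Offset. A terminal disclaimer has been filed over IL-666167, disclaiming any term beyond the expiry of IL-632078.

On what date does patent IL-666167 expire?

Natural term of IL-666167:
  Base: filing + 15 years → 5 January 2014.
  Applicant Delay Offset: −168 days → 21 July 2013.
Expiry of referenced patent IL-632078:
  Base: filing + 15 years → 12 January 2013.
  Opposition Stay Credit: +466 days → 23 April 2014.
Terminal disclaimer: IL-666167 expires on the earlier of 21 July 2013 and 23 April 2014.

2013-07-21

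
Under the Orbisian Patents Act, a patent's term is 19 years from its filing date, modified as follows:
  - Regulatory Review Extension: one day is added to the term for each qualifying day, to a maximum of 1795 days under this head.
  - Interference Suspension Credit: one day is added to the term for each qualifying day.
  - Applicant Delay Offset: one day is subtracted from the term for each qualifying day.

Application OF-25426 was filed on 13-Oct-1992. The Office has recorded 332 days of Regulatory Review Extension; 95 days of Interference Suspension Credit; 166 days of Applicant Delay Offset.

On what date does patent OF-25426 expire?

2012-06-30

Base term: filing date + 19 years → 13 October 2011.
Regulatory Review Extension: 332 days (within the 1795-day cap) → +332 days → 9 September 2012.
Interference Suspension Credit: +95 days → 13 December 2012.
Applicant Delay Offset: −166 days → 30 June 2012.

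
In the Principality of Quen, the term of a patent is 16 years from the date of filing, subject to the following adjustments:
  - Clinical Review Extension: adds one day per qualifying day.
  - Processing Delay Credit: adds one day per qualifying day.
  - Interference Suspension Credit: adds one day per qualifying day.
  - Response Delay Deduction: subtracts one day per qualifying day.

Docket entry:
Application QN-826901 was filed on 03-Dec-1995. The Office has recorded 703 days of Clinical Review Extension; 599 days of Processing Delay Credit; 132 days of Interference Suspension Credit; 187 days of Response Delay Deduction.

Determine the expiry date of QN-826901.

Base term: filing date + 16 years → 3 December 2011.
Clinical Review Extension: +703 days → 5 November 2013.
Processing Delay Credit: +599 days → 27 June 2015.
Interference Suspension Credit: +132 days → 6 November 2015.
Response Delay Deduction: −187 days → 3 May 2015.

May 3, 2015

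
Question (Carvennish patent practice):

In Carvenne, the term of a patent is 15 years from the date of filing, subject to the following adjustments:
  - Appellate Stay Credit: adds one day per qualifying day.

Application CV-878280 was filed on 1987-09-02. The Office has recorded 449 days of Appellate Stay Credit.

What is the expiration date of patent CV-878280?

2003-11-25

Base term: filing date + 15 years → 2 September 2002.
Appellate Stay Credit: +449 days → 25 November 2003.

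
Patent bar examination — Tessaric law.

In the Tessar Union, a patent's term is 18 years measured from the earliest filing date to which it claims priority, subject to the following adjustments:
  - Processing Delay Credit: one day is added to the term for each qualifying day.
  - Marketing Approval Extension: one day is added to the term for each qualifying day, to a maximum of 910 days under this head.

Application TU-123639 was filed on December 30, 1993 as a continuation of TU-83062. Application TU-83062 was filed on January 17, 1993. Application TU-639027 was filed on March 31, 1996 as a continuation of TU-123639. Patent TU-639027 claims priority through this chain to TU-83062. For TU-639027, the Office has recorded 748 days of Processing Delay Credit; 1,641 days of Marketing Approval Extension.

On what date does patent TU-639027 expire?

Earliest priority filing: 17 January 1993.
Base term: 17 January 1993 + 18 years → 17 January 2011.
Processing Delay Credit: +748 days → 3 February 2013.
Marketing Approval Extension: 1641 days claimed exceeds the 910-day cap, so +910 days → 2 August 2015.

August 2, 2015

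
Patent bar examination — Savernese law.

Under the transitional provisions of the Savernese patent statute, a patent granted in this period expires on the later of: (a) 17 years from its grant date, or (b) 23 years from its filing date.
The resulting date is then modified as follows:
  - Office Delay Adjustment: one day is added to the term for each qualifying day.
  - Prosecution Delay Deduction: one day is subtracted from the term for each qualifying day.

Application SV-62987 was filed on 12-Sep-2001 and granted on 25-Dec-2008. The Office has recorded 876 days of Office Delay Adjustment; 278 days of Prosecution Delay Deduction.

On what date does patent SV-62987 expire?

(a) grant + 17 years → 25 December 2025.
(b) filing + 23 years → 12 September 2024.
Later of the two: 25 December 2025.
Office Delay Adjustment: +876 days → 19 May 2028.
Prosecution Delay Deduction: −278 days → 15 August 2027.

August 15, 2027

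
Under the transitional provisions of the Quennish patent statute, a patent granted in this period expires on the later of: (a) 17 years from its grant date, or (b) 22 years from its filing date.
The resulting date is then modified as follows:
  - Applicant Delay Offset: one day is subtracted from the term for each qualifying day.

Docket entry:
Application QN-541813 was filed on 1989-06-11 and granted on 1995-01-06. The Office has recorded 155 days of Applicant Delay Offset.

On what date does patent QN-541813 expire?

(a) grant + 17 years → 6 January 2012.
(b) filing + 22 years → 11 June 2011.
Later of the two: 6 January 2012.
Applicant Delay Offset: −155 days → 4 August 2011.

2011-08-04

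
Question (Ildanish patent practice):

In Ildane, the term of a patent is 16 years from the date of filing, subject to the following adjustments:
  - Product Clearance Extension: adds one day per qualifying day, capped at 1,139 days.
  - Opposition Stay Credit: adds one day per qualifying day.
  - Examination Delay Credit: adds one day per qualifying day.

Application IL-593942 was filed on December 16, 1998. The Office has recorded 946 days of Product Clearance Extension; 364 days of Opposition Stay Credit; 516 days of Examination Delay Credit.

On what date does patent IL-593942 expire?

December 16, 2019

Base term: filing date + 16 years → 16 December 2014.
Product Clearance Extension: 946 days (within the 1139-day cap) → +946 days → 19 July 2017.
Opposition Stay Credit: +364 days → 18 July 2018.
Examination Delay Credit: +516 days → 16 December 2019.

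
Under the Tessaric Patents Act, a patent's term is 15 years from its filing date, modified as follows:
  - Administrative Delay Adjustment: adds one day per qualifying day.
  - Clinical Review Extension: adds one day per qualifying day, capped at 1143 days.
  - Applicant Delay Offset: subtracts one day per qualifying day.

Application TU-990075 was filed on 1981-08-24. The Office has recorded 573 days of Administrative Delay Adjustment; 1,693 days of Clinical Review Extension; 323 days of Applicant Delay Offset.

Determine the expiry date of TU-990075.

Base term: filing date + 15 years → 24 August 1996.
Administrative Delay Adjustment: +573 days → 20 March 1998.
Clinical Review Extension: 1693 days claimed exceeds the 1143-day cap, so +1143 days → 6 May 2001.
Applicant Delay Offset: −323 days → 17 June 2000.

2000-06-17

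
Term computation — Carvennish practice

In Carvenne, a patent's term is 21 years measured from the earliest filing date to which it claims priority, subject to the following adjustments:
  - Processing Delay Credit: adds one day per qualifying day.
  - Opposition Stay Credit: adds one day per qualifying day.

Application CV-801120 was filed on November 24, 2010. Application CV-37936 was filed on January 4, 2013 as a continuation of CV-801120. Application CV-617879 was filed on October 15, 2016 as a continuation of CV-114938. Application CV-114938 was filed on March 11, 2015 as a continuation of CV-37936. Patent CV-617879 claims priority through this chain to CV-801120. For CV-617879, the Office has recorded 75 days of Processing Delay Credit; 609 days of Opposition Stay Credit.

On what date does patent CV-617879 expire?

2033-10-08

Earliest priority filing: 24 November 2010.
Base term: 24 November 2010 + 21 years → 24 November 2031.
Processing Delay Credit: +75 days → 7 February 2032.
Opposition Stay Credit: +609 days → 8 October 2033.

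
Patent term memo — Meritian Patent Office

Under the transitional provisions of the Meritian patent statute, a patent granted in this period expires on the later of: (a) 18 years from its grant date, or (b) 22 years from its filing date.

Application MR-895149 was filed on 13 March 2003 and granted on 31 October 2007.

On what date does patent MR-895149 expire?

2025-10-31

(a) grant + 18 years → 31 October 2025.
(b) filing + 22 years → 13 March 2025.
Later of the two: 31 October 2025.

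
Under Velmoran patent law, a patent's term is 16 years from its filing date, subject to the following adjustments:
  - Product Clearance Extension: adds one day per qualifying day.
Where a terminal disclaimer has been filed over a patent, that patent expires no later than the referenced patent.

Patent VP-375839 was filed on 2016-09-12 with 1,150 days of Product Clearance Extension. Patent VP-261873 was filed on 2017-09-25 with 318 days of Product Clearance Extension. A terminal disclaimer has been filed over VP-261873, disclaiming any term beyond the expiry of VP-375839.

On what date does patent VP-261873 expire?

2034-08-09

Natural term of VP-261873:
  Base: filing + 16 years → 25 September 2033.
  Product Clearance Extension: +318 days → 9 August 2034.
Expiry of referenced patent VP-375839:
  Base: filing + 16 years → 12 September 2032.
  Product Clearance Extension: +1150 days → 6 November 2035.
Terminal disclaimer: VP-261873 expires on the earlier of 9 August 2034 and 6 November 2035.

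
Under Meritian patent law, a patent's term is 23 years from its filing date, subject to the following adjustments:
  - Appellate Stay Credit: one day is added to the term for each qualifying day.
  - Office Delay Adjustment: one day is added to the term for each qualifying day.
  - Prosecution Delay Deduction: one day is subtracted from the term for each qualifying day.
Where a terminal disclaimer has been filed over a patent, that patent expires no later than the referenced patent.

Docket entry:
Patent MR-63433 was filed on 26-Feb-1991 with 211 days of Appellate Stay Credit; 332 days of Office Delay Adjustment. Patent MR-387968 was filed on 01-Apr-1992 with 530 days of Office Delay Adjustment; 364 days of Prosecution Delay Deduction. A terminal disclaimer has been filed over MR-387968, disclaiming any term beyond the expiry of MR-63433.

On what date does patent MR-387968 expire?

2015-08-23

Natural term of MR-387968:
  Base: filing + 23 years → 1 April 2015.
  Office Delay Adjustment: +530 days → 12 September 2016.
  Prosecution Delay Deduction: −364 days → 14 September 2015.
Expiry of referenced patent MR-63433:
  Base: filing + 23 years → 26 February 2014.
  Appellate Stay Credit: +211 days → 25 September 2014.
  Office Delay Adjustment: +332 days → 23 August 2015.
Terminal disclaimer: MR-387968 expires on the earlier of 14 September 2015 and 23 August 2015.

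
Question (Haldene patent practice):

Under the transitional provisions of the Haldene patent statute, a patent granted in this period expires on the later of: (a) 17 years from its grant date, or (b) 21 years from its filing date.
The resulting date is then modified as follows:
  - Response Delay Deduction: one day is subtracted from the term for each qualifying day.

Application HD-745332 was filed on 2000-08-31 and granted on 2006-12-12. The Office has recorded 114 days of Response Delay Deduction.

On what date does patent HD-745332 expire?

2023-08-20

(a) grant + 17 years → 12 December 2023.
(b) filing + 21 years → 31 August 2021.
Later of the two: 12 December 2023.
Response Delay Deduction: −114 days → 20 August 2023.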